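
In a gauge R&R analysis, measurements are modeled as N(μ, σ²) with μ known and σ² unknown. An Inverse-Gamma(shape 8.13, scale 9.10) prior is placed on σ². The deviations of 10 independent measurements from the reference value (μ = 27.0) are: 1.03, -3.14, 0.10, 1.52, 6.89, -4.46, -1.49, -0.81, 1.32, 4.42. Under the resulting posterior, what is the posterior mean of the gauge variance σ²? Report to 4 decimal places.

With known mean μ and an Inverse-Gamma(α, β) prior on σ², the Normal likelihood is conjugate: posterior is Inv-Gamma(α + n/2, β + Σ(xᵢ−μ)²/2).
Σ(xᵢ−μ)² = (1.03)² + (-3.14)² + (0.10)² + (1.52)² + (6.89)² + (-4.46)² + (-1.49)² + (-0.81)² + (1.32)² + (4.42)² = 104.7596.
Posterior: Inv-Gamma(8.13 + 10/2, 9.10 + 104.7596/2) = Inv-Gamma(13.13, 61.47980).
E[σ²|data] = β/(α−1) = 61.47980/12.13 = 5.0684.

5.0684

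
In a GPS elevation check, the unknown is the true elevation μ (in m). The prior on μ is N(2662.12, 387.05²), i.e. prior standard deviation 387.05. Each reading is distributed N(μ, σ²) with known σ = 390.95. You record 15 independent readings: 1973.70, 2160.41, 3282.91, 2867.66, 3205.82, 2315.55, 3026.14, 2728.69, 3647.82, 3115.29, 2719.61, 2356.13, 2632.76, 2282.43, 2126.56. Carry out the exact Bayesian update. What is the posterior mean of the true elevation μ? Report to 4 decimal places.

For Normal data with known variance σ², a Normal(μ₀, σ₀²) prior on μ is conjugate. Posterior precision = 1/σ₀² + n/σ²; posterior mean is the precision-weighted average of μ₀ and x̄.
Σxᵢ = 1973.70 + 2160.41 + 3282.91 + 2867.66 + 3205.82 + 2315.55 + 3026.14 + 2728.69 + 3647.82 + 3115.29 + 2719.61 + 2356.13 + 2632.76 + 2282.43 + 2126.56 = 40441.48, so n·x̄ = 40441.48.
σ₀² = 387.05² = 149807.7025, σ² = 390.95² = 152841.9025; σ² + n·σ₀² = 152841.9025 + 15·149807.7025 = 2399957.44.
Posterior mean = (μ₀/σ₀² + n·x̄/σ²)/(1/σ₀² + n/σ²) = (σ²·μ₀ + σ₀²·n·x̄)/(σ² + n·σ₀²) = (152841.9025·2662.12 + 149807.7025·40441.48)/2399957.44 = 6465328689.983/2399957.44 = 2693.9347.

2693.9347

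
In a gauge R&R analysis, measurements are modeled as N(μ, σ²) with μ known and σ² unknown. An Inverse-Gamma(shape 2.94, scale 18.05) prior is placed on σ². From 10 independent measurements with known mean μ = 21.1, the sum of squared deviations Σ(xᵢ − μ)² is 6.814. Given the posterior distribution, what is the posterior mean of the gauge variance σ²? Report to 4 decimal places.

3.0918

With known mean μ and an Inverse-Gamma(α, β) prior on σ², the Normal likelihood is conjugate: posterior is Inv-Gamma(α + n/2, β + Σ(xᵢ−μ)²/2).
Posterior: Inv-Gamma(2.94 + 10/2, 18.05 + 6.814/2) = Inv-Gamma(7.94, 21.4570).
E[σ²|data] = β/(α−1) = 21.4570/6.94 = 3.0918.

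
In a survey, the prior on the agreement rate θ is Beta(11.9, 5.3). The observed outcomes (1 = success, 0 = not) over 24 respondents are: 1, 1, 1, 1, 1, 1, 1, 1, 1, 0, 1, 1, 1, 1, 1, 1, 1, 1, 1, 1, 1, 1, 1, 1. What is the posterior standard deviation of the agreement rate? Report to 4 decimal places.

The Beta prior is conjugate to a Binomial/Bernoulli likelihood; the update adds successes to α and failures to β.
Posterior: Beta(α+k, β+n−k) = Beta(11.9+23, 5.3+1) = Beta(34.9, 6.3).
Var = αβ/((α+β)²(α+β+1)) = 34.9·6.3/(41.2²·42.2) = 0.00306944; SD = √0.00306944 = 0.0554.

0.0554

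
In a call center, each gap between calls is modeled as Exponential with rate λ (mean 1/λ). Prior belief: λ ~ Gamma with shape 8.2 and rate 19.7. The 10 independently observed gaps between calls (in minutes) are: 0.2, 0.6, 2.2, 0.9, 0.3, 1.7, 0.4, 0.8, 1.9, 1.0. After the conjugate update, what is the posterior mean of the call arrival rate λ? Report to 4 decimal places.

0.6128

With a Gamma(shape α, rate β) prior on the exponential rate λ, the posterior after n observations with total T = Σxᵢ is Gamma(α+n, β+T).
Sum of observations T = 10.0 minutes; n = 10.
Posterior: Gamma(8.2+10, 19.7+10.0) = Gamma(18.2, 29.7).
Posterior mean of λ = α/β = 18.2/29.7 = 0.6128.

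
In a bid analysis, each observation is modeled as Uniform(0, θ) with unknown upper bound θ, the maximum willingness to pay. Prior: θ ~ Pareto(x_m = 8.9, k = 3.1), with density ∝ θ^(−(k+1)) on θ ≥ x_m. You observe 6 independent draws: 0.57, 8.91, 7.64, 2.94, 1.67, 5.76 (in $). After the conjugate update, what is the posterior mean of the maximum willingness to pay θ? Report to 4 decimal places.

A Pareto(scale x_m, shape k) prior on the upper bound θ of Uniform(0, θ) is conjugate: posterior is Pareto(max(x_m, max xᵢ), k + n).
Sample maximum = 8.91; prior scale x_m = 8.9 → posterior scale = max = 8.91.
Posterior shape = 3.1 + 6 = 9.1.
E[θ|data] = k·x_m/(k−1) = 9.1·8.91/8.1 = 10.0100.

10.0100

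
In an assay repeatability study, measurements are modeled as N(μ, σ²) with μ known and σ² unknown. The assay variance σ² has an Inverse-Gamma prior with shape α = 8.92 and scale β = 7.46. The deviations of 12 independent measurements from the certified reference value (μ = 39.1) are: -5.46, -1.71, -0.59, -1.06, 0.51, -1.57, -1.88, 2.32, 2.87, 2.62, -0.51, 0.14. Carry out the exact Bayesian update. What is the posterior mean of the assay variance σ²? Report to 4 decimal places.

2.7353

With known mean μ and an Inverse-Gamma(α, β) prior on σ², the Normal likelihood is conjugate: posterior is Inv-Gamma(α + n/2, β + Σ(xᵢ−μ)²/2).
Σ(xᵢ−μ)² = (-5.46)² + (-1.71)² + (-0.59)² + (-1.06)² + (0.51)² + (-1.57)² + (-1.88)² + (2.32)² + (2.87)² + (2.62)² + (-0.51)² + (0.14)² = 61.2302.
Posterior: Inv-Gamma(8.92 + 12/2, 7.46 + 61.2302/2) = Inv-Gamma(14.92, 38.07510).
E[σ²|data] = β/(α−1) = 38.07510/13.92 = 2.7353.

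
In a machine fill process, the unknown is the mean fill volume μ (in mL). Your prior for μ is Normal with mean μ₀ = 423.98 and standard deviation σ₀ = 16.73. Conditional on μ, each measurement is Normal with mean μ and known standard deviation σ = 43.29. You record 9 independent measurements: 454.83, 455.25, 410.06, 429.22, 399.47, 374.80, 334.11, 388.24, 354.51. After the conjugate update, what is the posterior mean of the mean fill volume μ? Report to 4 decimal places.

410.2608

For Normal data with known variance σ², a Normal(μ₀, σ₀²) prior on μ is conjugate. Posterior precision = 1/σ₀² + n/σ²; posterior mean is the precision-weighted average of μ₀ and x̄.
Σxᵢ = 454.83 + 455.25 + 410.06 + 429.22 + 399.47 + 374.80 + 334.11 + 388.24 + 354.51 = 3600.49, so n·x̄ = 3600.49.
σ₀² = 16.73² = 279.8929, σ² = 43.29² = 1874.0241; σ² + n·σ₀² = 1874.0241 + 9·279.8929 = 4393.0602.
Posterior mean = (μ₀/σ₀² + n·x̄/σ²)/(1/σ₀² + n/σ²) = (σ²·μ₀ + σ₀²·n·x̄)/(σ² + n·σ₀²) = (1874.0241·423.98 + 279.8929·3600.49)/4393.0602 = 1802300.325439/4393.0602 = 410.2608.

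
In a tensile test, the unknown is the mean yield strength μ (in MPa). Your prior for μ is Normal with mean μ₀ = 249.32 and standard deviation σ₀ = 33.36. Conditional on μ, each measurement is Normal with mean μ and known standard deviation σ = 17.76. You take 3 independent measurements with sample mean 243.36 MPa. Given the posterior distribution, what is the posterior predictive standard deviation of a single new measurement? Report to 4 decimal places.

For Normal data with known variance σ², a Normal(μ₀, σ₀²) prior on μ is conjugate. Posterior precision = 1/σ₀² + n/σ²; posterior mean is the precision-weighted average of μ₀ and x̄.
σ₀² = 33.36² = 1112.8896, σ² = 17.76² = 315.4176; σ² + n·σ₀² = 315.4176 + 3·1112.8896 = 3654.0864.
Posterior precision = 1/σ₀² + n/σ² = 1/1112.8896 + 3/315.4176 = (σ² + n·σ₀²)/(σ₀²σ²) = 3654.0864/(1112.8896·315.4176); posterior variance σₙ² = σ₀²σ²/(σ² + n·σ₀²) = 1112.8896·315.4176/3654.0864 = 96.063675.
Predictive variance for one new observation = σₙ² + σ² = 1112.8896·315.4176/3654.0864 + 315.4176 = σ²·(σ₀² + 3654.0864)/3654.0864 = 315.4176·4766.976/3654.0864 = 411.481275; SD = √(315.4176·4766.976/3654.0864) = 20.2850.

20.2850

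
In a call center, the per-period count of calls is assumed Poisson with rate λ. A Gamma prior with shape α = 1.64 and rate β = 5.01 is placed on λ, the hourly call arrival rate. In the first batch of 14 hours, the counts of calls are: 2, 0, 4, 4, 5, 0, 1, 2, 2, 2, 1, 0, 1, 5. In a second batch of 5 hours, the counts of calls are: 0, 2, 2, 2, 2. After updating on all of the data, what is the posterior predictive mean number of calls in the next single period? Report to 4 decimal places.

1.6093

With a Gamma(shape α, rate β) prior, the Poisson likelihood is conjugate: the posterior is Gamma(α + ΣXᵢ, β + n).
Batch 1: sum of counts S = 29 over n = 14 hours.
After batch 1: Gamma(α+S, β+n) = Gamma(1.64+29, 5.01+14) = Gamma(30.64, 19.01).
Batch 2: sum of counts S = 8 over n = 5 hours.
After batch 2: Gamma(α+S, β+n) = Gamma(30.64+8, 19.01+5) = Gamma(38.64, 24.01).
The predictive distribution for one future period is NegBinom with mean α/β = 1.6093.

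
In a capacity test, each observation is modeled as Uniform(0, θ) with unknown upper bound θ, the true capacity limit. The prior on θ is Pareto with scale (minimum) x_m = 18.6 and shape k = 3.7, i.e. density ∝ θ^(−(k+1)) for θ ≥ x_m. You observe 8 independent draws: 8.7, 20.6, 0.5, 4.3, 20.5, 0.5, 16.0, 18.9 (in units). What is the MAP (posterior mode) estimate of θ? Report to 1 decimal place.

20.6

A Pareto(scale x_m, shape k) prior on the upper bound θ of Uniform(0, θ) is conjugate: posterior is Pareto(max(x_m, max xᵢ), k + n).
Sample maximum = 20.6; prior scale x_m = 18.6 → posterior scale = max = 20.6.
Posterior shape = 3.7 + 8 = 11.7.
The Pareto density is decreasing on [x_m, ∞), so the mode is x_m = 20.6.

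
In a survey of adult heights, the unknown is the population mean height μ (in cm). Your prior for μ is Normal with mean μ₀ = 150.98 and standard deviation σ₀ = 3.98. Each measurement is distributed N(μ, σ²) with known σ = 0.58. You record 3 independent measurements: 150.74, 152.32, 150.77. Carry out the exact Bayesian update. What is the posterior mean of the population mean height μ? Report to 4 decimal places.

For Normal data with known variance σ², a Normal(μ₀, σ₀²) prior on μ is conjugate. Posterior precision = 1/σ₀² + n/σ²; posterior mean is the precision-weighted average of μ₀ and x̄.
Σxᵢ = 150.74 + 152.32 + 150.77 = 453.83, so n·x̄ = 453.83.
σ₀² = 3.98² = 15.8404, σ² = 0.58² = 0.3364; σ² + n·σ₀² = 0.3364 + 3·15.8404 = 47.8576.
Posterior mean = (μ₀/σ₀² + n·x̄/σ²)/(1/σ₀² + n/σ²) = (σ²·μ₀ + σ₀²·n·x̄)/(σ² + n·σ₀²) = (0.3364·150.98 + 15.8404·453.83)/47.8576 = 7239.638404/47.8576 = 151.2746.

151.2746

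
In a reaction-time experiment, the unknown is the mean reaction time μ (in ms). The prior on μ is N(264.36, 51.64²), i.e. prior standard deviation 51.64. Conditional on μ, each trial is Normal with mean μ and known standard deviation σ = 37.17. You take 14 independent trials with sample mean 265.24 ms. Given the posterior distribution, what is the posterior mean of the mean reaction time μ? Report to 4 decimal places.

265.2086

For Normal data with known variance σ², a Normal(μ₀, σ₀²) prior on μ is conjugate. Posterior precision = 1/σ₀² + n/σ²; posterior mean is the precision-weighted average of μ₀ and x̄.
n·x̄ = 14·265.24 = 3713.36.
σ₀² = 51.64² = 2666.6896, σ² = 37.17² = 1381.6089; σ² + n·σ₀² = 1381.6089 + 14·2666.6896 = 38715.2633.
Posterior mean = (μ₀/σ₀² + n·x̄/σ²)/(1/σ₀² + n/σ²) = (σ²·μ₀ + σ₀²·n·x̄)/(σ² + n·σ₀²) = (1381.6089·264.36 + 2666.6896·3713.36)/38715.2633 = 10267620.62186/38715.2633 = 265.2086.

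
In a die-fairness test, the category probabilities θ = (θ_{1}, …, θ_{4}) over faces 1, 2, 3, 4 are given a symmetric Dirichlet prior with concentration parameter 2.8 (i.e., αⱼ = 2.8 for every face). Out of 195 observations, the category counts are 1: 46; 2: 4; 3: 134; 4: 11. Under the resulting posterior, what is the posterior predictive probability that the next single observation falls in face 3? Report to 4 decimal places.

0.6634

The Dirichlet prior is conjugate to the Multinomial likelihood: each posterior αⱼ = prior αⱼ + observed count nⱼ.
Posterior concentration: (48.8, 6.8, 136.8, 13.8), total = 206.2.
P(next = 3 | data) = α_{3}/Σα = 0.6634.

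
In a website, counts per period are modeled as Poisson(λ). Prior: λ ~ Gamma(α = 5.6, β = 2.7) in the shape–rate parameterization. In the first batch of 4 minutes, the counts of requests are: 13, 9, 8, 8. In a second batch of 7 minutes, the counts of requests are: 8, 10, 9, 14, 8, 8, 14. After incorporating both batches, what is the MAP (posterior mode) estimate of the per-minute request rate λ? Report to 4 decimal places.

8.2920

With a Gamma(shape α, rate β) prior, the Poisson likelihood is conjugate: the posterior is Gamma(α + ΣXᵢ, β + n).
Batch 1: sum of counts S = 38 over n = 4 minutes.
After batch 1: Gamma(α+S, β+n) = Gamma(5.6+38, 2.7+4) = Gamma(43.6, 6.7).
Batch 2: sum of counts S = 71 over n = 7 minutes.
After batch 2: Gamma(α+S, β+n) = Gamma(43.6+71, 6.7+7) = Gamma(114.6, 13.7).
Mode of Gamma(α,β) for α≥1 is (α−1)/β = 113.6/13.7 = 8.2920.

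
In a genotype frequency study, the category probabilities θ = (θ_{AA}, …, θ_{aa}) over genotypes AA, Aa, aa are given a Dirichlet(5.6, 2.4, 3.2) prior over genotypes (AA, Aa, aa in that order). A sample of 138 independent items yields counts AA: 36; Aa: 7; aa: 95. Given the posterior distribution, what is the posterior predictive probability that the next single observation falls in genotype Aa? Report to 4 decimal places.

The Dirichlet prior is conjugate to the Multinomial likelihood: each posterior αⱼ = prior αⱼ + observed count nⱼ.
Posterior concentration: (41.6, 9.4, 98.2), total = 149.2.
P(next = Aa | data) = α_{Aa}/Σα = 0.0630.

0.0630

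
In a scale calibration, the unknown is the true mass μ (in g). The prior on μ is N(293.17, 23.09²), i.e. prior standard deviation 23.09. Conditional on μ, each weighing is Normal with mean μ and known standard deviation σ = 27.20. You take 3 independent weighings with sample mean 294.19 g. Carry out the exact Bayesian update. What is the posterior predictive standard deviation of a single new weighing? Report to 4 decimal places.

30.1406

For Normal data with known variance σ², a Normal(μ₀, σ₀²) prior on μ is conjugate. Posterior precision = 1/σ₀² + n/σ²; posterior mean is the precision-weighted average of μ₀ and x̄.
σ₀² = 23.09² = 533.1481, σ² = 27.20² = 739.84; σ² + n·σ₀² = 739.84 + 3·533.1481 = 2339.2843.
Posterior precision = 1/σ₀² + n/σ² = 1/533.1481 + 3/739.84 = (σ² + n·σ₀²)/(σ₀²σ²) = 2339.2843/(533.1481·739.84); posterior variance σₙ² = σ₀²σ²/(σ² + n·σ₀²) = 533.1481·739.84/2339.2843 = 168.617508.
Predictive variance for one new observation = σₙ² + σ² = 533.1481·739.84/2339.2843 + 739.84 = σ²·(σ₀² + 2339.2843)/2339.2843 = 739.84·2872.4324/2339.2843 = 908.457508; SD = √(739.84·2872.4324/2339.2843) = 30.1406.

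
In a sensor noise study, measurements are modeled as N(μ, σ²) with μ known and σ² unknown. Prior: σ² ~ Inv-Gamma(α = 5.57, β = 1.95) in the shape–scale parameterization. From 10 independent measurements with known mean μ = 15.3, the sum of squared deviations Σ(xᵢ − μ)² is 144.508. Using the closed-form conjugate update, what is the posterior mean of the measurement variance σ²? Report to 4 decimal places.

7.7538

With known mean μ and an Inverse-Gamma(α, β) prior on σ², the Normal likelihood is conjugate: posterior is Inv-Gamma(α + n/2, β + Σ(xᵢ−μ)²/2).
Posterior: Inv-Gamma(5.57 + 10/2, 1.95 + 144.508/2) = Inv-Gamma(10.57, 74.2040).
E[σ²|data] = β/(α−1) = 74.2040/9.57 = 7.7538.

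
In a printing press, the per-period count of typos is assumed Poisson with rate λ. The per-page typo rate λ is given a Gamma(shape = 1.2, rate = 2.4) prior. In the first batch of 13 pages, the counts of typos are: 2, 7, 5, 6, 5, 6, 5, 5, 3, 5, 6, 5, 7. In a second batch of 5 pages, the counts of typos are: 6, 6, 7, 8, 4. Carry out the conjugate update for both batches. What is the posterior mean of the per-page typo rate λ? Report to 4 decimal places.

4.8627

With a Gamma(shape α, rate β) prior, the Poisson likelihood is conjugate: the posterior is Gamma(α + ΣXᵢ, β + n).
Batch 1: sum of counts S = 67 over n = 13 pages.
After batch 1: Gamma(α+S, β+n) = Gamma(1.2+67, 2.4+13) = Gamma(68.2, 15.4).
Batch 2: sum of counts S = 31 over n = 5 pages.
After batch 2: Gamma(α+S, β+n) = Gamma(68.2+31, 15.4+5) = Gamma(99.2, 20.4).
Posterior mean = α/β = 99.2/20.4 = 4.8627.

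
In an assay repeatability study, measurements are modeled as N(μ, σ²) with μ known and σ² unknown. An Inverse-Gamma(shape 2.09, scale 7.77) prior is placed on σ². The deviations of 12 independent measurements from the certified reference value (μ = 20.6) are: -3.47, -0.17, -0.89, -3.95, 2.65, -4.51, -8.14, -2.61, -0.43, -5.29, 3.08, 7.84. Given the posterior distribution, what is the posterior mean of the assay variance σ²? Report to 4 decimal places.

With known mean μ and an Inverse-Gamma(α, β) prior on σ², the Normal likelihood is conjugate: posterior is Inv-Gamma(α + n/2, β + Σ(xᵢ−μ)²/2).
Σ(xᵢ−μ)² = (-3.47)² + (-0.17)² + (-0.89)² + (-3.95)² + (2.65)² + (-4.51)² + (-8.14)² + (-2.61)² + (-0.43)² + (-5.29)² + (3.08)² + (7.84)² = 228.0197.
Posterior: Inv-Gamma(2.09 + 12/2, 7.77 + 228.0197/2) = Inv-Gamma(8.09, 121.77985).
E[σ²|data] = β/(α−1) = 121.77985/7.09 = 17.1763.

17.1763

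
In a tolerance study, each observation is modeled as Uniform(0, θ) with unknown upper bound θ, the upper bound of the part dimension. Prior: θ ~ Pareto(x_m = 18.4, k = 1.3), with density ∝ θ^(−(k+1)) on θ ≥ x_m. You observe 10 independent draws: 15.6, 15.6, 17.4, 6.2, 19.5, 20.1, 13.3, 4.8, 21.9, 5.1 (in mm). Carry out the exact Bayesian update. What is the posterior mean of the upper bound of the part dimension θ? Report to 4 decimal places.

A Pareto(scale x_m, shape k) prior on the upper bound θ of Uniform(0, θ) is conjugate: posterior is Pareto(max(x_m, max xᵢ), k + n).
Sample maximum = 21.9; prior scale x_m = 18.4 → posterior scale = max = 21.9.
Posterior shape = 1.3 + 10 = 11.3.
E[θ|data] = k·x_m/(k−1) = 11.3·21.9/10.3 = 24.0262.

24.0262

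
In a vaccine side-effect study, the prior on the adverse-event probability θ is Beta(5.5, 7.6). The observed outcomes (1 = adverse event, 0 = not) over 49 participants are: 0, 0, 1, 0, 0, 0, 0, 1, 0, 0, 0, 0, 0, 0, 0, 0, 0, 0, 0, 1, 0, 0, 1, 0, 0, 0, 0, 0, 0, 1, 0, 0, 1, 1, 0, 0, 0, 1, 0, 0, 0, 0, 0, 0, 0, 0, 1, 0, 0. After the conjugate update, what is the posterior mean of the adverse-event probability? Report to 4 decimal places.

The Beta prior is conjugate to a Binomial/Bernoulli likelihood; the update adds successes to α and failures to β.
Posterior: Beta(α+k, β+n−k) = Beta(5.5+9, 7.6+40) = Beta(14.5, 47.6).
Posterior mean = α/(α+β) = 14.5/62.1 = 0.2335.

0.2335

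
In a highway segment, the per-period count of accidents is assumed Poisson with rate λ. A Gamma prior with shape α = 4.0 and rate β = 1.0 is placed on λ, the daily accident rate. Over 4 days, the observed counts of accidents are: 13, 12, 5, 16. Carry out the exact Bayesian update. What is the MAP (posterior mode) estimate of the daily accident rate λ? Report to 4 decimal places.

9.8000

With a Gamma(shape α, rate β) prior, the Poisson likelihood is conjugate: the posterior is Gamma(α + ΣXᵢ, β + n).
Sum of counts S = 46 over n = 4 days.
Posterior: Gamma(α+S, β+n) = Gamma(4.0+46, 1.0+4) = Gamma(50.0, 5.0).
Mode of Gamma(α,β) for α≥1 is (α−1)/β = 49.0/5.0 = 9.8000.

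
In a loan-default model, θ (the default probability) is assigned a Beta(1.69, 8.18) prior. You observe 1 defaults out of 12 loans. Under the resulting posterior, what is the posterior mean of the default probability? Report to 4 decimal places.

0.1230

The Beta prior is conjugate to a Binomial/Bernoulli likelihood; the update adds successes to α and failures to β.
Posterior: Beta(α+k, β+n−k) = Beta(1.69+1, 8.18+11) = Beta(2.69, 19.18).
Posterior mean = α/(α+β) = 2.69/21.87 = 0.1230.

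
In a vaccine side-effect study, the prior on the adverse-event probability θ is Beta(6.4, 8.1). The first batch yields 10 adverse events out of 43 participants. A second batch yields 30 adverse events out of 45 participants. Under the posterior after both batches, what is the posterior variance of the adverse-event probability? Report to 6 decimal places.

The Beta prior is conjugate to a Binomial/Bernoulli likelihood; the update adds successes to α and failures to β.
After batch 1: Beta(6.4+10, 8.1+33) = Beta(16.4, 41.1).
After batch 2: Beta(16.4+30, 41.1+15) = Beta(46.4, 56.1).
Var = αβ/((α+β)²(α+β+1)) = 46.4·56.1/(102.5²·103.5) = 0.002394.

0.002394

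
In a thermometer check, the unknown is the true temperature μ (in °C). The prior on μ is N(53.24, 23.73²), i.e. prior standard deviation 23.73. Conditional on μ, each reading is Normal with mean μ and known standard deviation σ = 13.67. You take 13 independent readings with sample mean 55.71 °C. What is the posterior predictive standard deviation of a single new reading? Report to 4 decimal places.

For Normal data with known variance σ², a Normal(μ₀, σ₀²) prior on μ is conjugate. Posterior precision = 1/σ₀² + n/σ²; posterior mean is the precision-weighted average of μ₀ and x̄.
σ₀² = 23.73² = 563.1129, σ² = 13.67² = 186.8689; σ² + n·σ₀² = 186.8689 + 13·563.1129 = 7507.3366.
Posterior precision = 1/σ₀² + n/σ² = 1/563.1129 + 13/186.8689 = (σ² + n·σ₀²)/(σ₀²σ²) = 7507.3366/(563.1129·186.8689); posterior variance σₙ² = σ₀²σ²/(σ² + n·σ₀²) = 563.1129·186.8689/7507.3366 = 14.016727.
Predictive variance for one new observation = σₙ² + σ² = 563.1129·186.8689/7507.3366 + 186.8689 = σ²·(σ₀² + 7507.3366)/7507.3366 = 186.8689·8070.4495/7507.3366 = 200.885627; SD = √(186.8689·8070.4495/7507.3366) = 14.1734.

14.1734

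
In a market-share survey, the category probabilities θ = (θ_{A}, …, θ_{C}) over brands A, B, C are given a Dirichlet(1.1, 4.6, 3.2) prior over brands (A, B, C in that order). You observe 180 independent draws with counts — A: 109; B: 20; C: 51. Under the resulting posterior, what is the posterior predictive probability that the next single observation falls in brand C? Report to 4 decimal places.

The Dirichlet prior is conjugate to the Multinomial likelihood: each posterior αⱼ = prior αⱼ + observed count nⱼ.
Posterior concentration: (110.1, 24.6, 54.2), total = 188.9.
P(next = C | data) = α_{C}/Σα = 0.2869.

0.2869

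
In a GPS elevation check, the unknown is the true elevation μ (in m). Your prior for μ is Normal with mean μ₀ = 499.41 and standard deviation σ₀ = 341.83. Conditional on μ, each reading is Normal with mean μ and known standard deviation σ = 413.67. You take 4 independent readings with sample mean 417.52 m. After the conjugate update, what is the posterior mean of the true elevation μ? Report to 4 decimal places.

For Normal data with known variance σ², a Normal(μ₀, σ₀²) prior on μ is conjugate. Posterior precision = 1/σ₀² + n/σ²; posterior mean is the precision-weighted average of μ₀ and x̄.
n·x̄ = 4·417.52 = 1670.08.
σ₀² = 341.83² = 116847.7489, σ² = 413.67² = 171122.8689; σ² + n·σ₀² = 171122.8689 + 4·116847.7489 = 638513.8645.
Posterior mean = (μ₀/σ₀² + n·x̄/σ²)/(1/σ₀² + n/σ²) = (σ²·μ₀ + σ₀²·n·x̄)/(σ² + n·σ₀²) = (171122.8689·499.41 + 116847.7489·1670.08)/638513.8645 = 280605560.440261/638513.8645 = 439.4667.

439.4667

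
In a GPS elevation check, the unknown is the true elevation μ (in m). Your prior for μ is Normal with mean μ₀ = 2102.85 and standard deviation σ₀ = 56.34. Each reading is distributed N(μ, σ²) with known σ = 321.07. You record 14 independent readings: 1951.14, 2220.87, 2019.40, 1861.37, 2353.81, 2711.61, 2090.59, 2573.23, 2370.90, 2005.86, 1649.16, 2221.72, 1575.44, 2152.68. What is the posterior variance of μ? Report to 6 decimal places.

For Normal data with known variance σ², a Normal(μ₀, σ₀²) prior on μ is conjugate. Posterior precision = 1/σ₀² + n/σ²; posterior mean is the precision-weighted average of μ₀ and x̄.
σ₀² = 56.34² = 3174.1956, σ² = 321.07² = 103085.9449; σ² + n·σ₀² = 103085.9449 + 14·3174.1956 = 147524.6833.
Posterior precision = 1/σ₀² + n/σ² = 1/3174.1956 + 14/103085.9449 = (σ² + n·σ₀²)/(σ₀²σ²) = 147524.6833/(3174.1956·103085.9449); posterior variance σₙ² = σ₀²σ²/(σ² + n·σ₀²) = 3174.1956·103085.9449/147524.6833 = 2218.035283.

2218.035283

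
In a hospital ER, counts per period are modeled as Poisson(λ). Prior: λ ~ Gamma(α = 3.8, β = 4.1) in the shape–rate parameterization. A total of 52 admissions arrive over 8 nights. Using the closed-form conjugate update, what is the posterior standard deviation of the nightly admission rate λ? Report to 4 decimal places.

With a Gamma(shape α, rate β) prior, the Poisson likelihood is conjugate: the posterior is Gamma(α + ΣXᵢ, β + n).
Posterior: Gamma(α+S, β+n) = Gamma(3.8+52, 4.1+8) = Gamma(55.8, 12.1).
SD = √α/β = √55.8/12.1 = 0.6174.

0.6174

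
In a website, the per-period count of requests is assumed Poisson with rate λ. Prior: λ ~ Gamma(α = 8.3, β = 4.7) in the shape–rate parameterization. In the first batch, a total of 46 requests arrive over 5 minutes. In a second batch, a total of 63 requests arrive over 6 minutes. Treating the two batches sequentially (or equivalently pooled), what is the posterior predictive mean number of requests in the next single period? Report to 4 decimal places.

With a Gamma(shape α, rate β) prior, the Poisson likelihood is conjugate: the posterior is Gamma(α + ΣXᵢ, β + n).
After batch 1: Gamma(α+S, β+n) = Gamma(8.3+46, 4.7+5) = Gamma(54.3, 9.7).
After batch 2: Gamma(α+S, β+n) = Gamma(54.3+63, 9.7+6) = Gamma(117.3, 15.7).
The predictive distribution for one future period is NegBinom with mean α/β = 7.4713.

7.4713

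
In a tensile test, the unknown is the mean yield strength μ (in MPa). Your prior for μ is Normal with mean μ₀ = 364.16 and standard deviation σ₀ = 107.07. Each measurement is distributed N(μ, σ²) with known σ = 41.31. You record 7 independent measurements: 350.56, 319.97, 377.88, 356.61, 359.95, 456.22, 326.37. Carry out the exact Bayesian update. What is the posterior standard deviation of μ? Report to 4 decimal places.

For Normal data with known variance σ², a Normal(μ₀, σ₀²) prior on μ is conjugate. Posterior precision = 1/σ₀² + n/σ²; posterior mean is the precision-weighted average of μ₀ and x̄.
σ₀² = 107.07² = 11463.9849, σ² = 41.31² = 1706.5161; σ² + n·σ₀² = 1706.5161 + 7·11463.9849 = 81954.4104.
Posterior precision = 1/σ₀² + n/σ² = 1/11463.9849 + 7/1706.5161 = (σ² + n·σ₀²)/(σ₀²σ²) = 81954.4104/(11463.9849·1706.5161); posterior variance σₙ² = σ₀²σ²/(σ² + n·σ₀²) = 11463.9849·1706.5161/81954.4104 = 238.711678.
Posterior SD = √σₙ² = √(11463.9849·1706.5161/81954.4104) = 15.4503.

15.4503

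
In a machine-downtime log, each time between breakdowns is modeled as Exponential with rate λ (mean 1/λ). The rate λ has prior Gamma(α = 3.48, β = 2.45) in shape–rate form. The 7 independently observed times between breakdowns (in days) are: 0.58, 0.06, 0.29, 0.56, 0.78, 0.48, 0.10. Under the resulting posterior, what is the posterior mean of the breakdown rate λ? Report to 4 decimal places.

1.9774

With a Gamma(shape α, rate β) prior on the exponential rate λ, the posterior after n observations with total T = Σxᵢ is Gamma(α+n, β+T).
Sum of observations T = 2.85 days; n = 7.
Posterior: Gamma(3.48+7, 2.45+2.85) = Gamma(10.48, 5.30).
Posterior mean of λ = α/β = 10.48/5.30 = 1.9774.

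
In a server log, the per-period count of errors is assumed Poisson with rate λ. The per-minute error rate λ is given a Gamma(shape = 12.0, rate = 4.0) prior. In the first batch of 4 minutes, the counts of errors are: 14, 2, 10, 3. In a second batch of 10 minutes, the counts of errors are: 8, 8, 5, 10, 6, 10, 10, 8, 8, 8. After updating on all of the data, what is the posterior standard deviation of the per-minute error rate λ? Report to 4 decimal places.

With a Gamma(shape α, rate β) prior, the Poisson likelihood is conjugate: the posterior is Gamma(α + ΣXᵢ, β + n).
Batch 1: sum of counts S = 29 over n = 4 minutes.
After batch 1: Gamma(α+S, β+n) = Gamma(12.0+29, 4.0+4) = Gamma(41.0, 8.0).
Batch 2: sum of counts S = 81 over n = 10 minutes.
After batch 2: Gamma(α+S, β+n) = Gamma(41.0+81, 8.0+10) = Gamma(122.0, 18.0).
SD = √α/β = √122.0/18.0 = 0.6136.

0.6136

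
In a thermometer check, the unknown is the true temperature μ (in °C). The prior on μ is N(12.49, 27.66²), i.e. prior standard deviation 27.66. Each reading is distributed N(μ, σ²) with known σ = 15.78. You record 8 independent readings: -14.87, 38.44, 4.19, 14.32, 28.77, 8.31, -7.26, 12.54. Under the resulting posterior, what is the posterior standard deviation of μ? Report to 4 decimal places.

5.4689

For Normal data with known variance σ², a Normal(μ₀, σ₀²) prior on μ is conjugate. Posterior precision = 1/σ₀² + n/σ²; posterior mean is the precision-weighted average of μ₀ and x̄.
σ₀² = 27.66² = 765.0756, σ² = 15.78² = 249.0084; σ² + n·σ₀² = 249.0084 + 8·765.0756 = 6369.6132.
Posterior precision = 1/σ₀² + n/σ² = 1/765.0756 + 8/249.0084 = (σ² + n·σ₀²)/(σ₀²σ²) = 6369.6132/(765.0756·249.0084); posterior variance σₙ² = σ₀²σ²/(σ² + n·σ₀²) = 765.0756·249.0084/6369.6132 = 29.909234.
Posterior SD = √σₙ² = √(765.0756·249.0084/6369.6132) = 5.4689.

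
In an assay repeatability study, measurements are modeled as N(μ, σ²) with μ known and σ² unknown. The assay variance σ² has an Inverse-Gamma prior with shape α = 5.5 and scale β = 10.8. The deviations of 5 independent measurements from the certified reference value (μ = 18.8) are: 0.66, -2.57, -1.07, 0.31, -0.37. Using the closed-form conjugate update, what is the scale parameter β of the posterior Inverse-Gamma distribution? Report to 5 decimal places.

With known mean μ and an Inverse-Gamma(α, β) prior on σ², the Normal likelihood is conjugate: posterior is Inv-Gamma(α + n/2, β + Σ(xᵢ−μ)²/2).
Σ(xᵢ−μ)² = (0.66)² + (-2.57)² + (-1.07)² + (0.31)² + (-0.37)² = 8.4184.
Posterior: Inv-Gamma(5.5 + 5/2, 10.8 + 8.4184/2) = Inv-Gamma(8.00, 15.00920).
Posterior β = 15.00920.

15.00920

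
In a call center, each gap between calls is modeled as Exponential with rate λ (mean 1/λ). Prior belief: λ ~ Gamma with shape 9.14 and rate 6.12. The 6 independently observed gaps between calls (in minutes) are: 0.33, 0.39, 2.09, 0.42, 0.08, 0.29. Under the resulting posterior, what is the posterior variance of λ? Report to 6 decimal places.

With a Gamma(shape α, rate β) prior on the exponential rate λ, the posterior after n observations with total T = Σxᵢ is Gamma(α+n, β+T).
Sum of observations T = 3.60 minutes; n = 6.
Posterior: Gamma(9.14+6, 6.12+3.60) = Gamma(15.14, 9.72).
Var = α/β² = 0.160248.

0.160248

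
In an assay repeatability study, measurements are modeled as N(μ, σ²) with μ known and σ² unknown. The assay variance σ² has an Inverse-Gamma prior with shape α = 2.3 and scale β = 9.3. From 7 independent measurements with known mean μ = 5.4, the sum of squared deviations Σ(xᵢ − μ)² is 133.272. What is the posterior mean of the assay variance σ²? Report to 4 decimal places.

With known mean μ and an Inverse-Gamma(α, β) prior on σ², the Normal likelihood is conjugate: posterior is Inv-Gamma(α + n/2, β + Σ(xᵢ−μ)²/2).
Posterior: Inv-Gamma(2.3 + 7/2, 9.3 + 133.272/2) = Inv-Gamma(5.80, 75.9360).
E[σ²|data] = β/(α−1) = 75.9360/4.80 = 15.8200.

15.8200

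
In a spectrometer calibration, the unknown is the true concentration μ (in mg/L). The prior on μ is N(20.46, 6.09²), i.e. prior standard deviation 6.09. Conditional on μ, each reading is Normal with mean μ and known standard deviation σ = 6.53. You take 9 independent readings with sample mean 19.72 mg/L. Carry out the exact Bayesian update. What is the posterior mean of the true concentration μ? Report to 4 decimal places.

For Normal data with known variance σ², a Normal(μ₀, σ₀²) prior on μ is conjugate. Posterior precision = 1/σ₀² + n/σ²; posterior mean is the precision-weighted average of μ₀ and x̄.
n·x̄ = 9·19.72 = 177.48.
σ₀² = 6.09² = 37.0881, σ² = 6.53² = 42.6409; σ² + n·σ₀² = 42.6409 + 9·37.0881 = 376.4338.
Posterior mean = (μ₀/σ₀² + n·x̄/σ²)/(1/σ₀² + n/σ²) = (σ²·μ₀ + σ₀²·n·x̄)/(σ² + n·σ₀²) = (42.6409·20.46 + 37.0881·177.48)/376.4338 = 7454.828802/376.4338 = 19.8038.

19.8038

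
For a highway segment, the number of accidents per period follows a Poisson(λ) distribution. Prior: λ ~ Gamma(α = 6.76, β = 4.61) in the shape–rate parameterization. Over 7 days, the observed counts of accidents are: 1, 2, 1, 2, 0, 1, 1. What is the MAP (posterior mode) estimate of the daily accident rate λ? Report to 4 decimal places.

1.1852

With a Gamma(shape α, rate β) prior, the Poisson likelihood is conjugate: the posterior is Gamma(α + ΣXᵢ, β + n).
Sum of counts S = 8 over n = 7 days.
Posterior: Gamma(α+S, β+n) = Gamma(6.76+8, 4.61+7) = Gamma(14.76, 11.61).
Mode of Gamma(α,β) for α≥1 is (α−1)/β = 13.76/11.61 = 1.1852.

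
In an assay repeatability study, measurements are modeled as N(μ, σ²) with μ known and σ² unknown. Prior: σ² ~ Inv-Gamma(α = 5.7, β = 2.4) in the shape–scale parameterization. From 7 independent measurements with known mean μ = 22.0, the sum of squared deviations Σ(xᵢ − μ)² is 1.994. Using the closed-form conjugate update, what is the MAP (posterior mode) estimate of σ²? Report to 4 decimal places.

0.3330

With known mean μ and an Inverse-Gamma(α, β) prior on σ², the Normal likelihood is conjugate: posterior is Inv-Gamma(α + n/2, β + Σ(xᵢ−μ)²/2).
Posterior: Inv-Gamma(5.7 + 7/2, 2.4 + 1.994/2) = Inv-Gamma(9.20, 3.3970).
Mode = β/(α+1) = 3.3970/10.20 = 0.3330.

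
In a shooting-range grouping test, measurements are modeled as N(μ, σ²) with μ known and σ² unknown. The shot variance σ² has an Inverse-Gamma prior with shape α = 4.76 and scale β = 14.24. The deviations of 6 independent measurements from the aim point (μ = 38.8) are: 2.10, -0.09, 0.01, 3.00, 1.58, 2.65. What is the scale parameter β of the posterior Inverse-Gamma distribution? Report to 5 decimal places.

25.70855

With known mean μ and an Inverse-Gamma(α, β) prior on σ², the Normal likelihood is conjugate: posterior is Inv-Gamma(α + n/2, β + Σ(xᵢ−μ)²/2).
Σ(xᵢ−μ)² = (2.10)² + (-0.09)² + (0.01)² + (3.00)² + (1.58)² + (2.65)² = 22.9371.
Posterior: Inv-Gamma(4.76 + 6/2, 14.24 + 22.9371/2) = Inv-Gamma(7.76, 25.70855).
Posterior β = 25.70855.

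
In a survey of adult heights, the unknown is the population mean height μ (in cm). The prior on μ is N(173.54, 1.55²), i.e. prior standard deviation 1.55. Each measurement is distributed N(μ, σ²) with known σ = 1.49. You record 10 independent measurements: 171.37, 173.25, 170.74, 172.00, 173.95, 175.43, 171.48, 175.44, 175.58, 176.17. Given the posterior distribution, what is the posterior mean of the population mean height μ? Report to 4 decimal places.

173.5409

For Normal data with known variance σ², a Normal(μ₀, σ₀²) prior on μ is conjugate. Posterior precision = 1/σ₀² + n/σ²; posterior mean is the precision-weighted average of μ₀ and x̄.
Σxᵢ = 171.37 + 173.25 + 170.74 + 172.00 + 173.95 + 175.43 + 171.48 + 175.44 + 175.58 + 176.17 = 1735.41, so n·x̄ = 1735.41.
σ₀² = 1.55² = 2.4025, σ² = 1.49² = 2.2201; σ² + n·σ₀² = 2.2201 + 10·2.4025 = 26.2451.
Posterior mean = (μ₀/σ₀² + n·x̄/σ²)/(1/σ₀² + n/σ²) = (σ²·μ₀ + σ₀²·n·x̄)/(σ² + n·σ₀²) = (2.2201·173.54 + 2.4025·1735.41)/26.2451 = 4554.598679/26.2451 = 173.5409.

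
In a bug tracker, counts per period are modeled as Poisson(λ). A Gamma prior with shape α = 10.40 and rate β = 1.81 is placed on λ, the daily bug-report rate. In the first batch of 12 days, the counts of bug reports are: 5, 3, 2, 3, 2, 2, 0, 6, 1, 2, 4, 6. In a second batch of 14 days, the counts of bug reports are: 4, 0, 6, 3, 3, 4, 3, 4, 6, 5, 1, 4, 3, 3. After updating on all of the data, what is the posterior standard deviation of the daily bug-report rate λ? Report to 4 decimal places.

0.3512

With a Gamma(shape α, rate β) prior, the Poisson likelihood is conjugate: the posterior is Gamma(α + ΣXᵢ, β + n).
Batch 1: sum of counts S = 36 over n = 12 days.
After batch 1: Gamma(α+S, β+n) = Gamma(10.40+36, 1.81+12) = Gamma(46.40, 13.81).
Batch 2: sum of counts S = 49 over n = 14 days.
After batch 2: Gamma(α+S, β+n) = Gamma(46.40+49, 13.81+14) = Gamma(95.40, 27.81).
SD = √α/β = √95.40/27.81 = 0.3512.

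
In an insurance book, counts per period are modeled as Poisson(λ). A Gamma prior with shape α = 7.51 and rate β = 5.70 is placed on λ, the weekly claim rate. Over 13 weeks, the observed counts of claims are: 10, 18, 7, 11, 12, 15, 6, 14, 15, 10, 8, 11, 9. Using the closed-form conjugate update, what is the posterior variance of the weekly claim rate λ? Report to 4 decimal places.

0.4390

With a Gamma(shape α, rate β) prior, the Poisson likelihood is conjugate: the posterior is Gamma(α + ΣXᵢ, β + n).
Sum of counts S = 146 over n = 13 weeks.
Posterior: Gamma(α+S, β+n) = Gamma(7.51+146, 5.70+13) = Gamma(153.51, 18.70).
Var = α/β² = 153.51/18.70² = 0.4390.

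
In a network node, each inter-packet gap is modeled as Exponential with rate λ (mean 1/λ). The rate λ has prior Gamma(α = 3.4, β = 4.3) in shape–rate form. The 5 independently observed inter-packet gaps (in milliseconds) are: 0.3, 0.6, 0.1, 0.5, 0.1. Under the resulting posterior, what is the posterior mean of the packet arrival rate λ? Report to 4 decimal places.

1.4237

With a Gamma(shape α, rate β) prior on the exponential rate λ, the posterior after n observations with total T = Σxᵢ is Gamma(α+n, β+T).
Sum of observations T = 1.6 milliseconds; n = 5.
Posterior: Gamma(3.4+5, 4.3+1.6) = Gamma(8.4, 5.9).
Posterior mean of λ = α/β = 8.4/5.9 = 1.4237.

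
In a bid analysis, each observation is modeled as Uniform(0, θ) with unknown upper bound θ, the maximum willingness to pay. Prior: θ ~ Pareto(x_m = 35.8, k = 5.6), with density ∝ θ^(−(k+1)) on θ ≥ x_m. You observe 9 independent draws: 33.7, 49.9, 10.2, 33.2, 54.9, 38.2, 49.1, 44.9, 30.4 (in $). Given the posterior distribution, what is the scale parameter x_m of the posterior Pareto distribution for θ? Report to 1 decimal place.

A Pareto(scale x_m, shape k) prior on the upper bound θ of Uniform(0, θ) is conjugate: posterior is Pareto(max(x_m, max xᵢ), k + n).
Sample maximum = 54.9; prior scale x_m = 35.8 → posterior scale = max = 54.9.
Posterior shape = 5.6 + 9 = 14.6.
Posterior scale x_m = 54.9.

54.9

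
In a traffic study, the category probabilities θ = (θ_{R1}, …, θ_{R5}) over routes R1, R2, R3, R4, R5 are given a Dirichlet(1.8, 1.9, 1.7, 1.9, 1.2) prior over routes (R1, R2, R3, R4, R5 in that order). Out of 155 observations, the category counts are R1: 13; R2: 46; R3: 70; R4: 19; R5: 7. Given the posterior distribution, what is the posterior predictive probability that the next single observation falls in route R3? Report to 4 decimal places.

0.4385

The Dirichlet prior is conjugate to the Multinomial likelihood: each posterior αⱼ = prior αⱼ + observed count nⱼ.
Posterior concentration: (14.8, 47.9, 71.7, 20.9, 8.2), total = 163.5.
P(next = R3 | data) = α_{R3}/Σα = 0.4385.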